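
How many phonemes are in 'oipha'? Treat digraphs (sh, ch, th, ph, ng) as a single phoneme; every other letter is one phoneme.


Parsing 'oipha' greedily, digraphs first:
  'o' -> vowel phoneme (phonemes so far: 1)
  'i' -> vowel phoneme (phonemes so far: 2)
  'ph' -> digraph (1 consonant phoneme) (phonemes so far: 3)
  'a' -> vowel phoneme (phonemes so far: 4)
Total phonemes: 4

4


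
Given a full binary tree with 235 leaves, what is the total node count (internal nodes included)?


Leaf nodes (terminals): 235
Internal nodes = n - 1 = 235 - 1 = 234
Total = leaves + internal = 235 + 234 = 469

469


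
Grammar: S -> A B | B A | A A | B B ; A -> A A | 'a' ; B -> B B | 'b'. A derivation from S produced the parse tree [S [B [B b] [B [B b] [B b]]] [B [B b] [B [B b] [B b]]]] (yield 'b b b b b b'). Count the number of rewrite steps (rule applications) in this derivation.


Every bracketed nonterminal node [X ...] in the tree is produced by exactly one rule application.
Reading the tree off as a leftmost derivation:
  Step 1: S  =>  B B   (applied S -> B B)
  Step 2: B B  =>  B B B   (applied B -> B B)
  Step 3: B B B  =>  b B B   (applied B -> b)
  Step 4: b B B  =>  b B B B   (applied B -> B B)
  Step 5: b B B B  =>  b b B B   (applied B -> b)
  Step 6: b b B B  =>  b b b B   (applied B -> b)
  Step 7: b b b B  =>  b b b B B   (applied B -> B B)
  Step 8: b b b B B  =>  b b b b B   (applied B -> b)
  Step 9: b b b b B  =>  b b b b B B   (applied B -> B B)
  Step 10: b b b b B B  =>  b b b b b B   (applied B -> b)
  Step 11: b b b b b B  =>  b b b b b b   (applied B -> b)
Final yield: b b b b b b
Total rewrite steps: 11

11


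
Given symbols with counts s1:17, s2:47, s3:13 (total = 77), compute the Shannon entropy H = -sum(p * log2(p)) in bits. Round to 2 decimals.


Computing entropy H = -sum(p_i * log2(p_i)):
  s1: p = 17/77 = 0.2208, -p*log2(p) = 0.4811
  s2: p = 47/77 = 0.6104, -p*log2(p) = 0.4347
  s3: p = 13/77 = 0.1688, -p*log2(p) = 0.4333
H = sum of terms = 1.3491
Rounded to 2 decimals: 1.35

1.35


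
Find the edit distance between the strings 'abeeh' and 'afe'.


Building DP table for s1='abeeh' (len 5) and s2='afe' (len 3):
       a  f  e
    0  1  2  3
  a 1  0  1  2
  b 2  1  1  2
  e 3  2  2  1
  e 4  3  3  2
  h 5  4  4  3
Edit distance = dp[5][3] = 3

3


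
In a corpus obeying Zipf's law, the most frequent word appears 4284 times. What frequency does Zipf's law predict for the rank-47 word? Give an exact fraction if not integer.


Zipf's law: freq(rank) = f1 / rank
f1 = 4284, rank = 47
freq = 4284 / 47
GCD(4284, 47) = 1
Simplified: 4284/47

4284/47


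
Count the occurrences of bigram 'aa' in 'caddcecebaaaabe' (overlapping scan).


Scanning 'caddcecebaaaabe' for bigram 'aa':
  Position 0: 'ca' -> no
  Position 1: 'ad' -> no
  Position 2: 'dd' -> no
  Position 3: 'dc' -> no
  Position 4: 'ce' -> no
  Position 5: 'ec' -> no
  Position 6: 'ce' -> no
  Position 7: 'eb' -> no
  Position 8: 'ba' -> no
  Position 9: 'aa' -> MATCH
  Position 10: 'aa' -> MATCH
  Position 11: 'aa' -> MATCH
  Position 12: 'ab' -> no
  Position 13: 'be' -> no
Total matches: 3

3


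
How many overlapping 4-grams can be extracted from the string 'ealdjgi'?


String 'ealdjgi' has length L = 7.
Number of overlapping n-grams = L - n + 1
Substituting: 7 - 4 + 1 = 4

4


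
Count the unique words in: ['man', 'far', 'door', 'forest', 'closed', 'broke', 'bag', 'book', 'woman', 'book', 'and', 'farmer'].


Listing all tokens and tracking unique types:
  Token 1: 'man' -> NEW (unique so far: 1)
  Token 2: 'far' -> NEW (unique so far: 2)
  Token 3: 'door' -> NEW (unique so far: 3)
  Token 4: 'forest' -> NEW (unique so far: 4)
  Token 5: 'closed' -> NEW (unique so far: 5)
  Token 6: 'broke' -> NEW (unique so far: 6)
  Token 7: 'bag' -> NEW (unique so far: 7)
  Token 8: 'book' -> NEW (unique so far: 8)
  Token 9: 'woman' -> NEW (unique so far: 9)
  Token 10: 'book' -> duplicate (unique so far: 9)
  Token 11: 'and' -> NEW (unique so far: 10)
  Token 12: 'farmer' -> NEW (unique so far: 11)
Unique types: ('and', 'bag', 'book', 'broke', 'closed', 'door', 'far', 'farmer', 'forest', 'man', 'woman')
Vocabulary size: 11

11


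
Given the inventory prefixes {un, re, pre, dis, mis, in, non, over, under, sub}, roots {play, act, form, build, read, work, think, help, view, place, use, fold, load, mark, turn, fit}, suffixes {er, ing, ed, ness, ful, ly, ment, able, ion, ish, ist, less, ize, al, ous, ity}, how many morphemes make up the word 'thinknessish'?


Segmenting 'thinknessish' against the inventory:
  'think' -> root (morpheme 1)
  'ness' -> suffix (morpheme 2)
  'ish' -> suffix (morpheme 3)
Total morphemes: 3

3


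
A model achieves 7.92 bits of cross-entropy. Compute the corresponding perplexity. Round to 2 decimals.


Perplexity formula: PP = 2^H
H = 7.92
PP = 2^7.92
Decompose: 2^7.92 = 2^7 * 2^0.92
2^7 = 128, 2^0.92 ~ 1.8921153
PP ~ 128 * 1.8921153 = 242.1907584
Rounded to 2 decimals: 242.19

242.19


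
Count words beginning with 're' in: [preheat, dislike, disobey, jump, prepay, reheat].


Checking each word for prefix 're':
  'preheat' -> no (count: 0)
  'dislike' -> no (count: 0)
  'disobey' -> no (count: 0)
  'jump' -> no (count: 0)
  'prepay' -> no (count: 0)
  'reheat' -> YES, starts with 're' (count: 1)
Total with prefix 're': 1

1


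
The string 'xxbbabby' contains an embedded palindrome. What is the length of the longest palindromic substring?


Scanning 'xxbbabby' for palindromic substrings.
Substring at positions 2-6: 'bbabb'.
Check: reverse('bbabb') = 'bbabb' -> palindrome confirmed.
Neighbouring characters ('x' / 'y') break symmetry, so it cannot extend further.
No longer palindromic substring exists; longest length = 5

5


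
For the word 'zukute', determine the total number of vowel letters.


Scanning each character of 'zukute':
  Position 1: 'z' -> consonant (running count: 0)
  Position 2: 'u' -> vowel (running count: 1)
  Position 3: 'k' -> consonant (running count: 1)
  Position 4: 'u' -> vowel (running count: 2)
  Position 5: 't' -> consonant (running count: 2)
  Position 6: 'e' -> vowel (running count: 3)
Total vowels: 3

3


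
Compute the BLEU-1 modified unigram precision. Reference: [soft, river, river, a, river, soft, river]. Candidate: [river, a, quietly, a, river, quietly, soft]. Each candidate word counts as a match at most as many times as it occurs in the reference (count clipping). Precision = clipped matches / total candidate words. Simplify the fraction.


Reference word counts: {'a': 1, 'river': 4, 'soft': 2}
Checking each candidate word (with clipping):
  'river' -> in reference (ref count 4, used 1/4) -> match (matches: 1)
  'a' -> in reference (ref count 1, used 1/1) -> match (matches: 2)
  'quietly' -> not in reference -> no match (matches: 2)
  'a' -> ref count 1 already used up (1/1) -> clipped, no match (matches: 2)
  'river' -> in reference (ref count 4, used 2/4) -> match (matches: 3)
  'quietly' -> not in reference -> no match (matches: 3)
  'soft' -> in reference (ref count 2, used 1/2) -> match (matches: 4)
Clipped matches: 4, Candidate length: 7
Precision = 4/7

4/7


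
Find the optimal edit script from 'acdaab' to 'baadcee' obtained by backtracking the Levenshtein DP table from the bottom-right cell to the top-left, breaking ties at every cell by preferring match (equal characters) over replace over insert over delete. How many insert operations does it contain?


Edit distance = 5. Backtracking from cell (6, 7) with preference match > replace > insert > delete,
then listing the resulting alignment 'acdaab' -> 'baadcee' left to right:
  Step 1: insert 'b' [insertion #1]
  Step 2: keep 'a'
  Step 3: replace c->a
  Step 4: keep 'd'
  Step 5: replace a->c
  Step 6: replace a->e
  Step 7: replace b->e
Total insertions: 1

1


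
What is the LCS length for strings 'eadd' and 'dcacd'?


DP table for LCS of 'eadd' and 'dcacd':
       d  c  a  c  d
    0  0  0  0  0  0
  e 0  0  0  0  0  0
  a 0  0  0  1  1  1
  d 0  1  1  1  1  2
  d 0  1  1  1  1  2
LCS: 'ad'
LCS length = 2

2


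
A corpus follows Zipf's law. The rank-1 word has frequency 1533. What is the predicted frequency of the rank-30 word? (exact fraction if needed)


Zipf's law: freq(rank) = f1 / rank
f1 = 1533, rank = 30
freq = 1533 / 30
GCD(1533, 30) = 3
Simplified: 511/10

511/10


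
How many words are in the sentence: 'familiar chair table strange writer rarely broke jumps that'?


Counting words by splitting on spaces:
  Word 1: 'familiar'
  Word 2: 'chair'
  Word 3: 'table'
  Word 4: 'strange'
  Word 5: 'writer'
  Word 6: 'rarely'
  Word 7: 'broke'
  Word 8: 'jumps'
  Word 9: 'that'
Total words: 9

9


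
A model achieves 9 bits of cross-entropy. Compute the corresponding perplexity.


Perplexity formula: PP = 2^H
H = 9
PP = 2^9
PP = 2^9 = 512

512


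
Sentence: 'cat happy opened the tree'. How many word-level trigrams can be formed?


Word trigrams from [5] words:
  Trigram 1: (cat happy opened)
  Trigram 2: (happy opened the)
  Trigram 3: (opened the tree)
Total word trigrams: 5 - 2 = 3

3


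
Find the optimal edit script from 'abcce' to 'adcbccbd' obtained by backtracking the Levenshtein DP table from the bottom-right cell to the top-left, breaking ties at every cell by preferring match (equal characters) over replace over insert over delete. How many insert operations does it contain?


Edit distance = 4. Backtracking from cell (5, 8) with preference match > replace > insert > delete,
then listing the resulting alignment 'abcce' -> 'adcbccbd' left to right:
  Step 1: keep 'a'
  Step 2: insert 'd' [insertion #1]
  Step 3: insert 'c' [insertion #2]
  Step 4: keep 'b'
  Step 5: keep 'c'
  Step 6: keep 'c'
  Step 7: insert 'b' [insertion #3]
  Step 8: replace e->d
Total insertions: 3

3


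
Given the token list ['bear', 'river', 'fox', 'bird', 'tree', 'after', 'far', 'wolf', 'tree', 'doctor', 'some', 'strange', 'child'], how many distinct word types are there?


Listing all tokens and tracking unique types:
  Token 1: 'bear' -> NEW (unique so far: 1)
  Token 2: 'river' -> NEW (unique so far: 2)
  Token 3: 'fox' -> NEW (unique so far: 3)
  Token 4: 'bird' -> NEW (unique so far: 4)
  Token 5: 'tree' -> NEW (unique so far: 5)
  Token 6: 'after' -> NEW (unique so far: 6)
  Token 7: 'far' -> NEW (unique so far: 7)
  Token 8: 'wolf' -> NEW (unique so far: 8)
  Token 9: 'tree' -> duplicate (unique so far: 8)
  Token 10: 'doctor' -> NEW (unique so far: 9)
  Token 11: 'some' -> NEW (unique so far: 10)
  Token 12: 'strange' -> NEW (unique so far: 11)
  Token 13: 'child' -> NEW (unique so far: 12)
Unique types: ('after', 'bear', 'bird', 'child', 'doctor', 'far', 'fox', 'river', 'some', 'strange', 'tree', 'wolf')
Vocabulary size: 12

12


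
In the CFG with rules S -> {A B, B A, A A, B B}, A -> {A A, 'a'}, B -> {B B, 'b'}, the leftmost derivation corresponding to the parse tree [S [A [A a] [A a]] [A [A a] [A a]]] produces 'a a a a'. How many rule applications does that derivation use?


Every bracketed nonterminal node [X ...] in the tree is produced by exactly one rule application.
Reading the tree off as a leftmost derivation:
  Step 1: S  =>  A A   (applied S -> A A)
  Step 2: A A  =>  A A A   (applied A -> A A)
  Step 3: A A A  =>  a A A   (applied A -> a)
  Step 4: a A A  =>  a a A   (applied A -> a)
  Step 5: a a A  =>  a a A A   (applied A -> A A)
  Step 6: a a A A  =>  a a a A   (applied A -> a)
  Step 7: a a a A  =>  a a a a   (applied A -> a)
Final yield: a a a a
Total rewrite steps: 7

7


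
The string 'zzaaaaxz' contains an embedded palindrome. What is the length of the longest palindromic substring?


Scanning 'zzaaaaxz' for palindromic substrings.
Substring at positions 2-5: 'aaaa'.
Check: reverse('aaaa') = 'aaaa' -> palindrome confirmed.
Neighbouring characters ('z' / 'x') break symmetry, so it cannot extend further.
No longer palindromic substring exists; longest length = 4

4


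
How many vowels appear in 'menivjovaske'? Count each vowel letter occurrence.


Scanning each character of 'menivjovaske':
  Position 1: 'm' -> consonant (running count: 0)
  Position 2: 'e' -> vowel (running count: 1)
  Position 3: 'n' -> consonant (running count: 1)
  Position 4: 'i' -> vowel (running count: 2)
  Position 5: 'v' -> consonant (running count: 2)
  Position 6: 'j' -> consonant (running count: 2)
  Position 7: 'o' -> vowel (running count: 3)
  Position 8: 'v' -> consonant (running count: 3)
  Position 9: 'a' -> vowel (running count: 4)
  Position 10: 's' -> consonant (running count: 4)
  Position 11: 'k' -> consonant (running count: 4)
  Position 12: 'e' -> vowel (running count: 5)
Total vowels: 5

5


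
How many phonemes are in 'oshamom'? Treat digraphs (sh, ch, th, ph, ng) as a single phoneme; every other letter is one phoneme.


Parsing 'oshamom' greedily, digraphs first:
  'o' -> vowel phoneme (phonemes so far: 1)
  'sh' -> digraph (1 consonant phoneme) (phonemes so far: 2)
  'a' -> vowel phoneme (phonemes so far: 3)
  'm' -> consonant phoneme (phonemes so far: 4)
  'o' -> vowel phoneme (phonemes so far: 5)
  'm' -> consonant phoneme (phonemes so far: 6)
Total phonemes: 6

6


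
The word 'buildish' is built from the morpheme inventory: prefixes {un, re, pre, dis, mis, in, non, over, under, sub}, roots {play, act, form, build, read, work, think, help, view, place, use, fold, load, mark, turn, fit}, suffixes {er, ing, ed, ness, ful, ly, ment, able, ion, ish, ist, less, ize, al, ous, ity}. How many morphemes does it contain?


Segmenting 'buildish' against the inventory:
  'build' -> root (morpheme 1)
  'ish' -> suffix (morpheme 2)
Total morphemes: 2

2


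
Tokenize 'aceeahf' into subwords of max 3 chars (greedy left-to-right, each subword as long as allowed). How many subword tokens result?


'aceeahf' has 7 characters.
Chunking with max size 3:
  Chunk 1: 'ace' (positions 0-2)
  Chunk 2: 'eah' (positions 3-5)
  Chunk 3: 'f' (positions 6-6)
Total chunks: ceil(7 / 3) = 3

3


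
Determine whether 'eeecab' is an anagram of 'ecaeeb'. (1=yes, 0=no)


Sort characters of 'eeecab': 'abceee'
Sort characters of 'ecaeeb': 'abceee'
Sorted forms match -> they ARE anagrams
Result: 1

1


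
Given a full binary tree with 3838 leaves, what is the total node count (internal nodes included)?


Leaf nodes (terminals): 3838
Internal nodes = n - 1 = 3838 - 1 = 3837
Total = leaves + internal = 3838 + 3837 = 7675

7675


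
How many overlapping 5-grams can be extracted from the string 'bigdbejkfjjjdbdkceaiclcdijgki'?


String 'bigdbejkfjjjdbdkceaiclcdijgki' has length L = 29.
Number of overlapping n-grams = L - n + 1
Substituting: 29 - 5 + 1 = 25

25


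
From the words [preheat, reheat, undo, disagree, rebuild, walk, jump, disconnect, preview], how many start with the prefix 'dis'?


Checking each word for prefix 'dis':
  'preheat' -> no (count: 0)
  'reheat' -> no (count: 0)
  'undo' -> no (count: 0)
  'disagree' -> YES, starts with 'dis' (count: 1)
  'rebuild' -> no (count: 1)
  'walk' -> no (count: 1)
  'jump' -> no (count: 1)
  'disconnect' -> YES, starts with 'dis' (count: 2)
  'preview' -> no (count: 2)
Total with prefix 'dis': 2

2


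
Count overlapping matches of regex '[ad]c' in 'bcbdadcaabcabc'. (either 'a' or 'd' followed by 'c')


Pattern: [ad]c means either 'a' or 'd' followed by 'c'.
Scanning 'bcbdadcaabcabc' position-by-position:
  Pos 0: window 'bc' -> no
  Pos 1: window 'cb' -> no
  Pos 2: window 'bd' -> no
  Pos 3: window 'da' -> no
  Pos 4: window 'ad' -> no
  Pos 5: window 'dc' -> MATCH
  Pos 6: window 'ca' -> no
  Pos 7: window 'aa' -> no
  Pos 8: window 'ab' -> no
  Pos 9: window 'bc' -> no
  Pos 10: window 'ca' -> no
  Pos 11: window 'ab' -> no
  Pos 12: window 'bc' -> no
  Pos 13: window 'c' -> no
Total matches: 1

1


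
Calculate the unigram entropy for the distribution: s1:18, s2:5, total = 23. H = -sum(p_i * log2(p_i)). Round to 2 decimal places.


Computing entropy H = -sum(p_i * log2(p_i)):
  s1: p = 18/23 = 0.7826, -p*log2(p) = 0.2768
  s2: p = 5/23 = 0.2174, -p*log2(p) = 0.4786
H = sum of terms = 0.7554
Rounded to 2 decimals: 0.76

0.76


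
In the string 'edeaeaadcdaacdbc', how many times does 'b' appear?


Scanning 'edeaeaadcdaacdbc' for 'b':
  Position 14: 'b' -> MATCH (count: 1)
Total occurrences of 'b': 1

1


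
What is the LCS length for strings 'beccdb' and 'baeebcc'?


DP table for LCS of 'beccdb' and 'baeebcc':
       b  a  e  e  b  c  c
    0  0  0  0  0  0  0  0
  b 0  1  1  1  1  1  1  1
  e 0  1  1  2  2  2  2  2
  c 0  1  1  2  2  2  3  3
  c 0  1  1  2  2  2  3  4
  d 0  1  1  2  2  2  3  4
  b 0  1  1  2  2  3  3  4
LCS: 'becc'
LCS length = 4

4


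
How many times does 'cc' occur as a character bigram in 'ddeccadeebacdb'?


Scanning 'ddeccadeebacdb' for bigram 'cc':
  Position 0: 'dd' -> no
  Position 1: 'de' -> no
  Position 2: 'ec' -> no
  Position 3: 'cc' -> MATCH
  Position 4: 'ca' -> no
  Position 5: 'ad' -> no
  Position 6: 'de' -> no
  Position 7: 'ee' -> no
  Position 8: 'eb' -> no
  Position 9: 'ba' -> no
  Position 10: 'ac' -> no
  Position 11: 'cd' -> no
  Position 12: 'db' -> no
Total matches: 1

1


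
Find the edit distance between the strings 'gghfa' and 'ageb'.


Building DP table for s1='gghfa' (len 5) and s2='ageb' (len 4):
       a  g  e  b
    0  1  2  3  4
  g 1  1  1  2  3
  g 2  2  1  2  3
  h 3  3  2  2  3
  f 4  4  3  3  3
  a 5  4  4  4  4
Edit distance = dp[5][4] = 4

4


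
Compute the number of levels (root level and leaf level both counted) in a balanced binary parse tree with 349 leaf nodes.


In a balanced binary tree with n leaves the deepest leaf is ceil(log2(n)) edges below the root,
so counting node levels inclusive of root and leaves gives ceil(log2(n)) + 1 levels.
log2(349) = 8.4471
ceil(8.4471) = 9
levels = 9 + 1 = 10

10


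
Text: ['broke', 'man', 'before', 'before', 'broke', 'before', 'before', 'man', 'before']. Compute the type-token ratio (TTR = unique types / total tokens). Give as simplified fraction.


Tokens: 9
Unique types: ('before', 'broke', 'man') = 3
TTR = 3/9
Simplify: divide both by 3 -> 1/3
TTR = 1/3

1/3


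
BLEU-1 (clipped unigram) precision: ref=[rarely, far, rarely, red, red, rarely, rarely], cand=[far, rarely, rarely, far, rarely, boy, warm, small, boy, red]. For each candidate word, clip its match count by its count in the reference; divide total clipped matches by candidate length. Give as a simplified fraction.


Reference word counts: {'far': 1, 'rarely': 4, 'red': 2}
Checking each candidate word (with clipping):
  'far' -> in reference (ref count 1, used 1/1) -> match (matches: 1)
  'rarely' -> in reference (ref count 4, used 1/4) -> match (matches: 2)
  'rarely' -> in reference (ref count 4, used 2/4) -> match (matches: 3)
  'far' -> ref count 1 already used up (1/1) -> clipped, no match (matches: 3)
  'rarely' -> in reference (ref count 4, used 3/4) -> match (matches: 4)
  'boy' -> not in reference -> no match (matches: 4)
  'warm' -> not in reference -> no match (matches: 4)
  'small' -> not in reference -> no match (matches: 4)
  'boy' -> not in reference -> no match (matches: 4)
  'red' -> in reference (ref count 2, used 1/2) -> match (matches: 5)
Clipped matches: 5, Candidate length: 10
Precision = 5/10 = 1/2

1/2


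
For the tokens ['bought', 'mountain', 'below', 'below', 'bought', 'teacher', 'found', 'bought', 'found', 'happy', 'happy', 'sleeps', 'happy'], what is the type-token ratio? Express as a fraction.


Tokens: 13
Unique types: ('below', 'bought', 'found', 'happy', 'mountain', 'sleeps', 'teacher') = 7
TTR = 7/13
Already in lowest terms.

7/13


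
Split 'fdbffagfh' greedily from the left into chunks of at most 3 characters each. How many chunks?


'fdbffagfh' has 9 characters.
Chunking with max size 3:
  Chunk 1: 'fdb' (positions 0-2)
  Chunk 2: 'ffa' (positions 3-5)
  Chunk 3: 'gfh' (positions 6-8)
Total chunks: ceil(9 / 3) = 3

3


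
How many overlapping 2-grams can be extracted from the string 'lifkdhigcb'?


String 'lifkdhigcb' has length L = 10.
Number of overlapping n-grams = L - n + 1
Substituting: 10 - 2 + 1 = 9

9


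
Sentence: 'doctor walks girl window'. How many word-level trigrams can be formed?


Word trigrams from [4] words:
  Trigram 1: (doctor walks girl)
  Trigram 2: (walks girl window)
Total word trigrams: 4 - 2 = 2

2


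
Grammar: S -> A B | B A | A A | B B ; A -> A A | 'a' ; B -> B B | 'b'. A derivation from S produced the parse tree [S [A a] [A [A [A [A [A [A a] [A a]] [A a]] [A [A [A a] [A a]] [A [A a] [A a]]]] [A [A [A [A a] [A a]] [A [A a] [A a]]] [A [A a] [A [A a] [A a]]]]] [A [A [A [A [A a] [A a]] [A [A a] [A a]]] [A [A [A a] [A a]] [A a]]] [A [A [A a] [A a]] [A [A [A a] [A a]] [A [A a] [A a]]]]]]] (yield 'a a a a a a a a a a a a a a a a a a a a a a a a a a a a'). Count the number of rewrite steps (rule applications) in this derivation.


Every bracketed nonterminal node [X ...] in the tree is produced by exactly one rule application.
Reading the tree off as a leftmost derivation:
  Step 1: S  =>  A A   (applied S -> A A)
  Step 2: A A  =>  a A   (applied A -> a)
  Step 3: a A  =>  a A A   (applied A -> A A)
  Step 4: a A A  =>  a A A A   (applied A -> A A)
  Step 5: a A A A  =>  a A A A A   (applied A -> A A)
  Step 6: a A A A A  =>  a A A A A A   (applied A -> A A)
  Step 7: a A A A A A  =>  a A A A A A A   (applied A -> A A)
  Step 8: a A A A A A A  =>  a a A A A A A   (applied A -> a)
  Step 9: a a A A A A A  =>  a a a A A A A   (applied A -> a)
  Step 10: a a a A A A A  =>  a a a a A A A   (applied A -> a)
  Step 11: a a a a A A A  =>  a a a a A A A A   (applied A -> A A)
  Step 12: a a a a A A A A  =>  a a a a A A A A A   (applied A -> A A)
  Step 13: a a a a A A A A A  =>  a a a a a A A A A   (applied A -> a)
  Step 14: a a a a a A A A A  =>  a a a a a a A A A   (applied A -> a)
  Step 15: a a a a a a A A A  =>  a a a a a a A A A A   (applied A -> A A)
  Step 16: a a a a a a A A A A  =>  a a a a a a a A A A   (applied A -> a)
  Step 17: a a a a a a a A A A  =>  a a a a a a a a A A   (applied A -> a)
  Step 18: a a a a a a a a A A  =>  a a a a a a a a A A A   (applied A -> A A)
  Step 19: a a a a a a a a A A A  =>  a a a a a a a a A A A A   (applied A -> A A)
  Step 20: a a a a a a a a A A A A  =>  a a a a a a a a A A A A A   (applied A -> A A)
  Step 21: a a a a a a a a A A A A A  =>  a a a a a a a a a A A A A   (applied A -> a)
  Step 22: a a a a a a a a a A A A A  =>  a a a a a a a a a a A A A   (applied A -> a)
  Step 23: a a a a a a a a a a A A A  =>  a a a a a a a a a a A A A A   (applied A -> A A)
  Step 24: a a a a a a a a a a A A A A  =>  a a a a a a a a a a a A A A   (applied A -> a)
  Step 25: a a a a a a a a a a a A A A  =>  a a a a a a a a a a a a A A   (applied A -> a)
  Step 26: a a a a a a a a a a a a A A  =>  a a a a a a a a a a a a A A A   (applied A -> A A)
  Step 27: a a a a a a a a a a a a A A A  =>  a a a a a a a a a a a a a A A   (applied A -> a)
  Step 28: a a a a a a a a a a a a a A A  =>  a a a a a a a a a a a a a A A A   (applied A -> A A)
  Step 29: a a a a a a a a a a a a a A A A  =>  a a a a a a a a a a a a a a A A   (applied A -> a)
  Step 30: a a a a a a a a a a a a a a A A  =>  a a a a a a a a a a a a a a a A   (applied A -> a)
  Step 31: a a a a a a a a a a a a a a a A  =>  a a a a a a a a a a a a a a a A A   (applied A -> A A)
  Step 32: a a a a a a a a a a a a a a a A A  =>  a a a a a a a a a a a a a a a A A A   (applied A -> A A)
  Step 33: a a a a a a a a a a a a a a a A A A  =>  a a a a a a a a a a a a a a a A A A A   (applied A -> A A)
  Step 34: a a a a a a a a a a a a a a a A A A A  =>  a a a a a a a a a a a a a a a A A A A A   (applied A -> A A)
  Step 35: a a a a a a a a a a a a a a a A A A A A  =>  a a a a a a a a a a a a a a a a A A A A   (applied A -> a)
  Step 36: a a a a a a a a a a a a a a a a A A A A  =>  a a a a a a a a a a a a a a a a a A A A   (applied A -> a)
  Step 37: a a a a a a a a a a a a a a a a a A A A  =>  a a a a a a a a a a a a a a a a a A A A A   (applied A -> A A)
  Step 38: a a a a a a a a a a a a a a a a a A A A A  =>  a a a a a a a a a a a a a a a a a a A A A   (applied A -> a)
  Step 39: a a a a a a a a a a a a a a a a a a A A A  =>  a a a a a a a a a a a a a a a a a a a A A   (applied A -> a)
  Step 40: a a a a a a a a a a a a a a a a a a a A A  =>  a a a a a a a a a a a a a a a a a a a A A A   (applied A -> A A)
  Step 41: a a a a a a a a a a a a a a a a a a a A A A  =>  a a a a a a a a a a a a a a a a a a a A A A A   (applied A -> A A)
  Step 42: a a a a a a a a a a a a a a a a a a a A A A A  =>  a a a a a a a a a a a a a a a a a a a a A A A   (applied A -> a)
  Step 43: a a a a a a a a a a a a a a a a a a a a A A A  =>  a a a a a a a a a a a a a a a a a a a a a A A   (applied A -> a)
  Step 44: a a a a a a a a a a a a a a a a a a a a a A A  =>  a a a a a a a a a a a a a a a a a a a a a a A   (applied A -> a)
  Step 45: a a a a a a a a a a a a a a a a a a a a a a A  =>  a a a a a a a a a a a a a a a a a a a a a a A A   (applied A -> A A)
  Step 46: a a a a a a a a a a a a a a a a a a a a a a A A  =>  a a a a a a a a a a a a a a a a a a a a a a A A A   (applied A -> A A)
  Step 47: a a a a a a a a a a a a a a a a a a a a a a A A A  =>  a a a a a a a a a a a a a a a a a a a a a a a A A   (applied A -> a)
  Step 48: a a a a a a a a a a a a a a a a a a a a a a a A A  =>  a a a a a a a a a a a a a a a a a a a a a a a a A   (applied A -> a)
  Step 49: a a a a a a a a a a a a a a a a a a a a a a a a A  =>  a a a a a a a a a a a a a a a a a a a a a a a a A A   (applied A -> A A)
  Step 50: a a a a a a a a a a a a a a a a a a a a a a a a A A  =>  a a a a a a a a a a a a a a a a a a a a a a a a A A A   (applied A -> A A)
  Step 51: a a a a a a a a a a a a a a a a a a a a a a a a A A A  =>  a a a a a a a a a a a a a a a a a a a a a a a a a A A   (applied A -> a)
  Step 52: a a a a a a a a a a a a a a a a a a a a a a a a a A A  =>  a a a a a a a a a a a a a a a a a a a a a a a a a a A   (applied A -> a)
  Step 53: a a a a a a a a a a a a a a a a a a a a a a a a a a A  =>  a a a a a a a a a a a a a a a a a a a a a a a a a a A A   (applied A -> A A)
  Step 54: a a a a a a a a a a a a a a a a a a a a a a a a a a A A  =>  a a a a a a a a a a a a a a a a a a a a a a a a a a a A   (applied A -> a)
  Step 55: a a a a a a a a a a a a a a a a a a a a a a a a a a a A  =>  a a a a a a a a a a a a a a a a a a a a a a a a a a a a   (applied A -> a)
Final yield: a a a a a a a a a a a a a a a a a a a a a a a a a a a a
Total rewrite steps: 55

55


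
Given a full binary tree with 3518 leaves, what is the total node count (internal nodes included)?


Leaf nodes (terminals): 3518
Internal nodes = n - 1 = 3518 - 1 = 3517
Total = leaves + internal = 3518 + 3517 = 7035

7035


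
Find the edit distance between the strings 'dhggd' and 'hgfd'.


Building DP table for s1='dhggd' (len 5) and s2='hgfd' (len 4):
       h  g  f  d
    0  1  2  3  4
  d 1  1  2  3  3
  h 2  1  2  3  4
  g 3  2  1  2  3
  g 4  3  2  2  3
  d 5  4  3  3  2
Edit distance = dp[5][4] = 2

2


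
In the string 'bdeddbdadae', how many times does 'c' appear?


Scanning 'bdeddbdadae' for 'c':
  No matches found.
Total occurrences of 'c': 0

0


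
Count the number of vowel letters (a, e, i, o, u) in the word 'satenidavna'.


Scanning each character of 'satenidavna':
  Position 1: 's' -> consonant (running count: 0)
  Position 2: 'a' -> vowel (running count: 1)
  Position 3: 't' -> consonant (running count: 1)
  Position 4: 'e' -> vowel (running count: 2)
  Position 5: 'n' -> consonant (running count: 2)
  Position 6: 'i' -> vowel (running count: 3)
  Position 7: 'd' -> consonant (running count: 3)
  Position 8: 'a' -> vowel (running count: 4)
  Position 9: 'v' -> consonant (running count: 4)
  Position 10: 'n' -> consonant (running count: 4)
  Position 11: 'a' -> vowel (running count: 5)
Total vowels: 5

5


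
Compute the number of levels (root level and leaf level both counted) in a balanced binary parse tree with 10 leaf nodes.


In a balanced binary tree with n leaves the deepest leaf is ceil(log2(n)) edges below the root,
so counting node levels inclusive of root and leaves gives ceil(log2(n)) + 1 levels.
log2(10) = 3.3219
ceil(3.3219) = 4
levels = 4 + 1 = 5

5


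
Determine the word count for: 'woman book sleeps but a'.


Counting words by splitting on spaces:
  Word 1: 'woman'
  Word 2: 'book'
  Word 3: 'sleeps'
  Word 4: 'but'
  Word 5: 'a'
Total words: 5

5


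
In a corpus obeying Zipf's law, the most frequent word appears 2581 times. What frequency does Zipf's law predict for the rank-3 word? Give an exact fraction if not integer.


Zipf's law: freq(rank) = f1 / rank
f1 = 2581, rank = 3
freq = 2581 / 3
GCD(2581, 3) = 1
Simplified: 2581/3

2581/3


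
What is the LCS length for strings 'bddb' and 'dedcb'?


DP table for LCS of 'bddb' and 'dedcb':
       d  e  d  c  b
    0  0  0  0  0  0
  b 0  0  0  0  0  1
  d 0  1  1  1  1  1
  d 0  1  1  2  2  2
  b 0  1  1  2  2  3
LCS: 'ddb'
LCS length = 3

3


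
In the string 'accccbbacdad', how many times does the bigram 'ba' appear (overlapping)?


Scanning 'accccbbacdad' for bigram 'ba':
  Position 0: 'ac' -> no
  Position 1: 'cc' -> no
  Position 2: 'cc' -> no
  Position 3: 'cc' -> no
  Position 4: 'cb' -> no
  Position 5: 'bb' -> no
  Position 6: 'ba' -> MATCH
  Position 7: 'ac' -> no
  Position 8: 'cd' -> no
  Position 9: 'da' -> no
  Position 10: 'ad' -> no
Total matches: 1

1


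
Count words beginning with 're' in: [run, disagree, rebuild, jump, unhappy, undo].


Checking each word for prefix 're':
  'run' -> no (count: 0)
  'disagree' -> no (count: 0)
  'rebuild' -> YES, starts with 're' (count: 1)
  'jump' -> no (count: 1)
  'unhappy' -> no (count: 1)
  'undo' -> no (count: 1)
Total with prefix 're': 1

1


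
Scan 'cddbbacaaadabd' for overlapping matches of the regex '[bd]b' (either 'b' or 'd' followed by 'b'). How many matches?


Pattern: [bd]b means either 'b' or 'd' followed by 'b'.
Scanning 'cddbbacaaadabd' position-by-position:
  Pos 0: window 'cd' -> no
  Pos 1: window 'dd' -> no
  Pos 2: window 'db' -> MATCH
  Pos 3: window 'bb' -> MATCH
  Pos 4: window 'ba' -> no
  Pos 5: window 'ac' -> no
  Pos 6: window 'ca' -> no
  Pos 7: window 'aa' -> no
  Pos 8: window 'aa' -> no
  Pos 9: window 'ad' -> no
  Pos 10: window 'da' -> no
  Pos 11: window 'ab' -> no
  Pos 12: window 'bd' -> no
  Pos 13: window 'd' -> no
Total matches: 2

2


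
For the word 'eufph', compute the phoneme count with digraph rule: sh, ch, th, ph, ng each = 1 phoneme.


Parsing 'eufph' greedily, digraphs first:
  'e' -> vowel phoneme (phonemes so far: 1)
  'u' -> vowel phoneme (phonemes so far: 2)
  'f' -> consonant phoneme (phonemes so far: 3)
  'ph' -> digraph (1 consonant phoneme) (phonemes so far: 4)
Total phonemes: 4

4


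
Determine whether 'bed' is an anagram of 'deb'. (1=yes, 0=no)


Sort characters of 'bed': 'bde'
Sort characters of 'deb': 'bde'
Sorted forms match -> they ARE anagrams
Result: 1

1


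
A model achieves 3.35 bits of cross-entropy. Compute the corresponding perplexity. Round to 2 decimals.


Perplexity formula: PP = 2^H
H = 3.35
PP = 2^3.35
Decompose: 2^3.35 = 2^3 * 2^0.35
2^3 = 8, 2^0.35 ~ 1.2745606
PP ~ 8 * 1.2745606 = 10.1964848
Rounded to 2 decimals: 10.20

10.20


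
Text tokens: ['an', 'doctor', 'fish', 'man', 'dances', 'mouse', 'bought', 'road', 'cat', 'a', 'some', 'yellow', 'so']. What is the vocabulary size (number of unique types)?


Listing all tokens and tracking unique types:
  Token 1: 'an' -> NEW (unique so far: 1)
  Token 2: 'doctor' -> NEW (unique so far: 2)
  Token 3: 'fish' -> NEW (unique so far: 3)
  Token 4: 'man' -> NEW (unique so far: 4)
  Token 5: 'dances' -> NEW (unique so far: 5)
  Token 6: 'mouse' -> NEW (unique so far: 6)
  Token 7: 'bought' -> NEW (unique so far: 7)
  Token 8: 'road' -> NEW (unique so far: 8)
  Token 9: 'cat' -> NEW (unique so far: 9)
  Token 10: 'a' -> NEW (unique so far: 10)
  Token 11: 'some' -> NEW (unique so far: 11)
  Token 12: 'yellow' -> NEW (unique so far: 12)
  Token 13: 'so' -> NEW (unique so far: 13)
Unique types: ('a', 'an', 'bought', 'cat', 'dances', 'doctor', 'fish', 'man', 'mouse', 'road', 'so', 'some', 'yellow')
Vocabulary size: 13

13


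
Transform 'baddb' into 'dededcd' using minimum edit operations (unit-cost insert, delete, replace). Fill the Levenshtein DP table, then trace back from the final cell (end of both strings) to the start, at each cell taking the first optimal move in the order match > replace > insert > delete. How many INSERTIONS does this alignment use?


Edit distance = 5. Backtracking from cell (5, 7) with preference match > replace > insert > delete,
then listing the resulting alignment 'baddb' -> 'dededcd' left to right:
  Step 1: replace b->d
  Step 2: replace a->e
  Step 3: keep 'd'
  Step 4: insert 'e' [insertion #1]
  Step 5: keep 'd'
  Step 6: insert 'c' [insertion #2]
  Step 7: replace b->d
Total insertions: 2

2


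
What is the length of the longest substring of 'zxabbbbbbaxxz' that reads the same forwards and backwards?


Scanning 'zxabbbbbbaxxz' for palindromic substrings.
Substring at positions 1-10: 'xabbbbbbax'.
Check: reverse('xabbbbbbax') = 'xabbbbbbax' -> palindrome confirmed.
Neighbouring characters ('z' / 'x') break symmetry, so it cannot extend further.
No longer palindromic substring exists; longest length = 10

10


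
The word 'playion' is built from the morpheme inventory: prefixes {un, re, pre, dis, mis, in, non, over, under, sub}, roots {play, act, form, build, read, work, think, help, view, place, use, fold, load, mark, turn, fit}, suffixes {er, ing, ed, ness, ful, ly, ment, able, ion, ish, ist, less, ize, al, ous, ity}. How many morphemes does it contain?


Segmenting 'playion' against the inventory:
  'play' -> root (morpheme 1)
  'ion' -> suffix (morpheme 2)
Total morphemes: 2

2


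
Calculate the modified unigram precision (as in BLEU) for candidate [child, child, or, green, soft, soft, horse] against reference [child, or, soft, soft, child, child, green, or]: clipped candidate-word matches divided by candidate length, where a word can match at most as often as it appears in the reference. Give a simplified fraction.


Reference word counts: {'child': 3, 'green': 1, 'or': 2, 'soft': 2}
Checking each candidate word (with clipping):
  'child' -> in reference (ref count 3, used 1/3) -> match (matches: 1)
  'child' -> in reference (ref count 3, used 2/3) -> match (matches: 2)
  'or' -> in reference (ref count 2, used 1/2) -> match (matches: 3)
  'green' -> in reference (ref count 1, used 1/1) -> match (matches: 4)
  'soft' -> in reference (ref count 2, used 1/2) -> match (matches: 5)
  'soft' -> in reference (ref count 2, used 2/2) -> match (matches: 6)
  'horse' -> not in reference -> no match (matches: 6)
Clipped matches: 6, Candidate length: 7
Precision = 6/7

6/7


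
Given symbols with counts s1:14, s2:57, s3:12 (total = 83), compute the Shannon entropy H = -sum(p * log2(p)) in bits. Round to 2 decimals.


Computing entropy H = -sum(p_i * log2(p_i)):
  s1: p = 14/83 = 0.1687, -p*log2(p) = 0.4331
  s2: p = 57/83 = 0.6867, -p*log2(p) = 0.3723
  s3: p = 12/83 = 0.1446, -p*log2(p) = 0.4034
H = sum of terms = 1.2088
Rounded to 2 decimals: 1.21

1.21


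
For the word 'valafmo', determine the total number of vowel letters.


Scanning each character of 'valafmo':
  Position 1: 'v' -> consonant (running count: 0)
  Position 2: 'a' -> vowel (running count: 1)
  Position 3: 'l' -> consonant (running count: 1)
  Position 4: 'a' -> vowel (running count: 2)
  Position 5: 'f' -> consonant (running count: 2)
  Position 6: 'm' -> consonant (running count: 2)
  Position 7: 'o' -> vowel (running count: 3)
Total vowels: 3

3


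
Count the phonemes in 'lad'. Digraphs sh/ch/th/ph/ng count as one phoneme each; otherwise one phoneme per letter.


Parsing 'lad' greedily, digraphs first:
  'l' -> consonant phoneme (phonemes so far: 1)
  'a' -> vowel phoneme (phonemes so far: 2)
  'd' -> consonant phoneme (phonemes so far: 3)
Total phonemes: 3

3


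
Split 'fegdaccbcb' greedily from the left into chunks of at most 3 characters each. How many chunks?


'fegdaccbcb' has 10 characters.
Chunking with max size 3:
  Chunk 1: 'feg' (positions 0-2)
  Chunk 2: 'dac' (positions 3-5)
  Chunk 3: 'cbc' (positions 6-8)
  Chunk 4: 'b' (positions 9-9)
Total chunks: ceil(10 / 3) = 4

4


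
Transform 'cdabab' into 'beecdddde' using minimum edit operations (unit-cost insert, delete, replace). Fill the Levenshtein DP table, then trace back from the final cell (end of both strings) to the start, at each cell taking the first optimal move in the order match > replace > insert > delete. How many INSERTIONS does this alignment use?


Edit distance = 7. Backtracking from cell (6, 9) with preference match > replace > insert > delete,
then listing the resulting alignment 'cdabab' -> 'beecdddde' left to right:
  Step 1: insert 'b' [insertion #1]
  Step 2: insert 'e' [insertion #2]
  Step 3: insert 'e' [insertion #3]
  Step 4: keep 'c'
  Step 5: keep 'd'
  Step 6: replace a->d
  Step 7: replace b->d
  Step 8: replace a->d
  Step 9: replace b->e
Total insertions: 3

3


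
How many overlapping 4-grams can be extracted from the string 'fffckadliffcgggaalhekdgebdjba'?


String 'fffckadliffcgggaalhekdgebdjba' has length L = 29.
Number of overlapping n-grams = L - n + 1
Substituting: 29 - 4 + 1 = 26

26


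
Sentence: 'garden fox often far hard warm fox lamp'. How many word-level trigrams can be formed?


Word trigrams from [8] words:
  Trigram 1: (garden fox often)
  Trigram 2: (fox often far)
  Trigram 3: (often far hard)
  Trigram 4: (far hard warm)
  Trigram 5: (hard warm fox)
  Trigram 6: (warm fox lamp)
Total word trigrams: 8 - 2 = 6

6


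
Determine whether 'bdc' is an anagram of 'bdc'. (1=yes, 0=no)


Sort characters of 'bdc': 'bcd'
Sort characters of 'bdc': 'bcd'
Sorted forms match -> they ARE anagrams
Result: 1

1


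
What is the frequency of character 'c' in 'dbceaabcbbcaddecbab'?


Scanning 'dbceaabcbbcaddecbab' for 'c':
  Position 2: 'c' -> MATCH (count: 1)
  Position 7: 'c' -> MATCH (count: 2)
  Position 10: 'c' -> MATCH (count: 3)
  Position 15: 'c' -> MATCH (count: 4)
Total occurrences of 'c': 4

4


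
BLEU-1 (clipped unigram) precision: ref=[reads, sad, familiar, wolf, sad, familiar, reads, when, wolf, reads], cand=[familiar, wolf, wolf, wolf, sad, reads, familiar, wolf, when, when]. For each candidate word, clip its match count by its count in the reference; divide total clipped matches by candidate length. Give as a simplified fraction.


Reference word counts: {'familiar': 2, 'reads': 3, 'sad': 2, 'when': 1, 'wolf': 2}
Checking each candidate word (with clipping):
  'familiar' -> in reference (ref count 2, used 1/2) -> match (matches: 1)
  'wolf' -> in reference (ref count 2, used 1/2) -> match (matches: 2)
  'wolf' -> in reference (ref count 2, used 2/2) -> match (matches: 3)
  'wolf' -> ref count 2 already used up (2/2) -> clipped, no match (matches: 3)
  'sad' -> in reference (ref count 2, used 1/2) -> match (matches: 4)
  'reads' -> in reference (ref count 3, used 1/3) -> match (matches: 5)
  'familiar' -> in reference (ref count 2, used 2/2) -> match (matches: 6)
  'wolf' -> ref count 2 already used up (2/2) -> clipped, no match (matches: 6)
  'when' -> in reference (ref count 1, used 1/1) -> match (matches: 7)
  'when' -> ref count 1 already used up (1/1) -> clipped, no match (matches: 7)
Clipped matches: 7, Candidate length: 10
Precision = 7/10

7/10


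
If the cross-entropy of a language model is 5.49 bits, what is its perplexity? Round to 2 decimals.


Perplexity formula: PP = 2^H
H = 5.49
PP = 2^5.49
Decompose: 2^5.49 = 2^5 * 2^0.49
2^5 = 32, 2^0.49 ~ 1.4044449
PP ~ 32 * 1.4044449 = 44.9422368
Rounded to 2 decimals: 44.94

44.94


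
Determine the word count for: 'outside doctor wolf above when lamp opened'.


Counting words by splitting on spaces:
  Word 1: 'outside'
  Word 2: 'doctor'
  Word 3: 'wolf'
  Word 4: 'above'
  Word 5: 'when'
  Word 6: 'lamp'
  Word 7: 'opened'
Total words: 7

7
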